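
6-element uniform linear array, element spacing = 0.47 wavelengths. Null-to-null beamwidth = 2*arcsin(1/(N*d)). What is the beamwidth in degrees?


1/(N*d) = 1/(6*0.47) = 0.35461
BW = 2*arcsin(0.35461) = 41.5 degrees

41.5 degrees


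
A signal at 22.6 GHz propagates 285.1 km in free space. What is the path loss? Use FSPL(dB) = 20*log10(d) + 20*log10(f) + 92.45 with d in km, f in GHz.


20*log10(285.1) = 49.1
20*log10(22.6) = 27.08
FSPL = 168.6 dB

168.6 dB


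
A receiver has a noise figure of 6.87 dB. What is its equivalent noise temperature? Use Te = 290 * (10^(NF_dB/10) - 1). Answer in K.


NF_lin = 10^(6.87/10) = 4.864072
Te = 290 * (4.864072 - 1) = 1120.6 K

1120.6 K


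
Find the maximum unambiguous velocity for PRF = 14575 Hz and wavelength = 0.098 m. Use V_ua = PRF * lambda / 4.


V_ua = 14575 * 0.098 / 4 = 357.1 m/s

357.1 m/s


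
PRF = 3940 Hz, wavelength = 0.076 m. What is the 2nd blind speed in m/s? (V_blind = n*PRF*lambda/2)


V_blind = 2 * 3940 * 0.076 / 2 = 299.4 m/s

299.4 m/s


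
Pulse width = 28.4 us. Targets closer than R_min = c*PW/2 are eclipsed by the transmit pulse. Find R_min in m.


R_min = 3e8 * 28.4e-6 / 2 = 4260.0 m

4260.0 m


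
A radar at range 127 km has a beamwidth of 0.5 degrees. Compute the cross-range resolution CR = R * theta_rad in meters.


BW_rad = 0.008726646
CR = 127000 * 0.008726646 = 1108.3 m

1108.3 m


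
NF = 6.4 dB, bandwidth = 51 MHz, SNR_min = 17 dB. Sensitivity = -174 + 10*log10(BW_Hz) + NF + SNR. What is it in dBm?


10*log10(51000000.0) = 77.08
S = -174 + 77.08 + 6.4 + 17 = -73.5 dBm

-73.5 dBm


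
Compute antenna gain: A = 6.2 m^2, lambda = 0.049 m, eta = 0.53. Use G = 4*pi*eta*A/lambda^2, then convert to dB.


G_linear = 4*pi*0.53*6.2/0.049^2 = 17198.29
G_dB = 10*log10(17198.29) = 42.4 dB

42.4 dB


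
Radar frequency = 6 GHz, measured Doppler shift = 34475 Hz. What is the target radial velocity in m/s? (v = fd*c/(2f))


v = 34475 * 3e8 / (2 * 6000000000.0) = 861.9 m/s

861.9 m/s


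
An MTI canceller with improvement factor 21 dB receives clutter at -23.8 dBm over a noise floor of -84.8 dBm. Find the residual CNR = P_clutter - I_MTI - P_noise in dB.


CNR = -23.8 - 21 - (-84.8) = 40.0 dB

40.0 dB


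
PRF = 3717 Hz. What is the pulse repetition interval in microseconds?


PRI = 1/3717 = 0.0002690342 s = 269.0 us

269.0 us


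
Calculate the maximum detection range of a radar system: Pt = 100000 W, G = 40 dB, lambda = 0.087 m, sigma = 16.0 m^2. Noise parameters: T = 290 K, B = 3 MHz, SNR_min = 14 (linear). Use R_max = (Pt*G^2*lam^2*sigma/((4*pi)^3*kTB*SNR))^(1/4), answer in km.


G_lin = 10^(40/10) = 10000.0
R^4 = 100000 * 10000.0^2 * 0.087^2 * 16.0 / ((4*pi)^3 * 1.38e-23 * 290 * 3000000.0 * 14)
R^4 = 3.6308e21 m^4
R_max = (3.6308e21)^(1/4) = 245471.2 m = 245.5 km

245.5 km


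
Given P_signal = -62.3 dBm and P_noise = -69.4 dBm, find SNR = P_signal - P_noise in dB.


SNR = -62.3 - (-69.4) = 7.1 dB

7.1 dB


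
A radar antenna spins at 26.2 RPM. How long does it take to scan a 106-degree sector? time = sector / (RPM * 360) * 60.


t = 106 / (26.2 * 360) * 60 = 0.67 s

0.67 s


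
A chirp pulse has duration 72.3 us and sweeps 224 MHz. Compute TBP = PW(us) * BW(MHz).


TBP = 72.3 * 224 = 16195.2

16195.2


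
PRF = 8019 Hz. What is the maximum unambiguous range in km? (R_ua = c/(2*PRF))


R_ua = 3e8 / (2 * 8019) = 18705.6 m = 18.7 km

18.7 km


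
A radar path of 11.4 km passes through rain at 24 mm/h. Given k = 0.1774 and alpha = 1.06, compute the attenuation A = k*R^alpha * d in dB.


gamma = 0.1774 * 24^1.06 = 5.15202 dB/km
A = 5.15202 * 11.4 = 58.73 dB

58.73 dB


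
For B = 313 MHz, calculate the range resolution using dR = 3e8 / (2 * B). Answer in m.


dR = 3e8 / (2 * 313000000.0) = 0.48 m

0.48 m


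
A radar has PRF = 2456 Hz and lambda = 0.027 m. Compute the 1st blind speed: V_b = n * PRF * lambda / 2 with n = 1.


V_blind = 1 * 2456 * 0.027 / 2 = 33.2 m/s

33.2 m/s


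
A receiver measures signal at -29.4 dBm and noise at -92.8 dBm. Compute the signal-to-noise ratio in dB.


SNR = -29.4 - (-92.8) = 63.4 dB

63.4 dB


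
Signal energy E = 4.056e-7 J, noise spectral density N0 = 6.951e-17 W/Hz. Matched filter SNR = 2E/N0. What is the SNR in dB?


SNR_lin = 2 * 4.056e-7 / 6.951e-17 = 1.167e10
SNR_dB = 10*log10(1.167e10) = 100.7 dB

100.7 dB


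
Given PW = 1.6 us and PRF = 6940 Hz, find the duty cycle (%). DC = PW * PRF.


DC = 1.6e-6 * 6940 * 100 = 1.11%

1.11%


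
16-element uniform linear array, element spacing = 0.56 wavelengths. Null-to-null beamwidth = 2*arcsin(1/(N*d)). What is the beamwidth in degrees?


1/(N*d) = 1/(16*0.56) = 0.111607
BW = 2*arcsin(0.111607) = 12.8 degrees

12.8 degrees


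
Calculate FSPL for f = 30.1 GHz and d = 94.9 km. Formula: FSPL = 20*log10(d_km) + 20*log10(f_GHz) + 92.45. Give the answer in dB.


20*log10(94.9) = 39.55
20*log10(30.1) = 29.57
FSPL = 161.6 dB

161.6 dB


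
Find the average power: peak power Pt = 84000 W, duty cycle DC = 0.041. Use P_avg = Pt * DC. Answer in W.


P_avg = 84000 * 0.041 = 3444.0 W

3444.0 W


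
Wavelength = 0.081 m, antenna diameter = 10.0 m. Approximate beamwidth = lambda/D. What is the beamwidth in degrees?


BW_rad = 0.081 / 10.0 = 0.0081
BW_deg = 0.46 degrees

0.46 degrees


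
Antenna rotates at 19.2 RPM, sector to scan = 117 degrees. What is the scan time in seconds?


t = 117 / (19.2 * 360) * 60 = 1.02 s

1.02 s


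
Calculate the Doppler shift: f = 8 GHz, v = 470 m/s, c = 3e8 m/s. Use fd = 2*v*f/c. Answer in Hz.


fd = 2 * 470 * 8000000000.0 / 3e8 = 25066.7 Hz

25066.7 Hz


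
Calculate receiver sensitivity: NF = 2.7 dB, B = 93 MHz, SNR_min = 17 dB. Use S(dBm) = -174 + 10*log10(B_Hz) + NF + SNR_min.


10*log10(93000000.0) = 79.68
S = -174 + 79.68 + 2.7 + 17 = -74.6 dBm

-74.6 dBm


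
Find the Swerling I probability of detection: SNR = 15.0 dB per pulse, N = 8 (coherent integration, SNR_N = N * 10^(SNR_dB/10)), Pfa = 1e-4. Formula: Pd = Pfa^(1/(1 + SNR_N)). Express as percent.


SNR_lin = 10^(15.0/10) = 31.62278
SNR_N = 8 * 31.62278 = 252.98224
1/(1 + SNR_N) = 1/253.98224 = 0.0039373
Pd = (1e-4)^0.0039373 = 0.96439
Pd = 96.4%

96.4%


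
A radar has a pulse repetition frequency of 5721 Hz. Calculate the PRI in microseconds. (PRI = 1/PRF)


PRI = 1/5721 = 0.0001747946 s = 174.8 us

174.8 us


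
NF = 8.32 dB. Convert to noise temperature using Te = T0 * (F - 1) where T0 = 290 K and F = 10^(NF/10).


NF_lin = 10^(8.32/10) = 6.792036
Te = 290 * (6.792036 - 1) = 1679.7 K

1679.7 K


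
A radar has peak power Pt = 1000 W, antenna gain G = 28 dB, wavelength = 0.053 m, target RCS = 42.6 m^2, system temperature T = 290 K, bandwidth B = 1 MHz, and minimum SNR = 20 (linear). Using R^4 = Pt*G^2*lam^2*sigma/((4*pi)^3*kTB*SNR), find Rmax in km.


G_lin = 10^(28/10) = 630.957344
R^4 = 1000 * 630.957344^2 * 0.053^2 * 42.6 / ((4*pi)^3 * 1.38e-23 * 290 * 1000000.0 * 20)
R^4 = 2.99933e17 m^4
R_max = (2.99933e17)^(1/4) = 23402.2 m = 23.4 km

23.4 km


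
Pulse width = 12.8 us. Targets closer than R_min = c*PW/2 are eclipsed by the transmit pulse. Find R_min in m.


R_min = 3e8 * 12.8e-6 / 2 = 1920.0 m

1920.0 m


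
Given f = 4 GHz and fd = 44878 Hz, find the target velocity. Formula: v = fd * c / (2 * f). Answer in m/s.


v = 44878 * 3e8 / (2 * 4000000000.0) = 1682.9 m/s

1682.9 m/s


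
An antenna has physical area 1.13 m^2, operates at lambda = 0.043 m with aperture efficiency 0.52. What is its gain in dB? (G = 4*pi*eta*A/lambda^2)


G_linear = 4*pi*0.52*1.13/0.043^2 = 3993.51
G_dB = 10*log10(3993.51) = 36.0 dB

36.0 dB


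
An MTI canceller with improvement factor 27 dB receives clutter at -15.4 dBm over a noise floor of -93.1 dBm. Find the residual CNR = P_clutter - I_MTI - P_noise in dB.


CNR = -15.4 - 27 - (-93.1) = 50.7 dB

50.7 dB


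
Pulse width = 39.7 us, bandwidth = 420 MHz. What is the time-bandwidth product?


TBP = 39.7 * 420 = 16674.0

16674.0


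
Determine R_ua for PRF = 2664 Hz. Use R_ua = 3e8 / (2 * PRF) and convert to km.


R_ua = 3e8 / (2 * 2664) = 56306.3 m = 56.3 km

56.3 km


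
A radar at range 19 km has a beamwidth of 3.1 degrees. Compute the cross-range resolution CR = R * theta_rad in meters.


BW_rad = 0.054105207
CR = 19000 * 0.054105207 = 1028.0 m

1028.0 m


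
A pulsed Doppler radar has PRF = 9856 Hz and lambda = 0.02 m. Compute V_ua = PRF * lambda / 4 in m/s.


V_ua = 9856 * 0.02 / 4 = 49.3 m/s

49.3 m/s


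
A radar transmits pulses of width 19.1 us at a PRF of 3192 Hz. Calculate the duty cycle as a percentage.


DC = 19.1e-6 * 3192 * 100 = 6.1%

6.1%


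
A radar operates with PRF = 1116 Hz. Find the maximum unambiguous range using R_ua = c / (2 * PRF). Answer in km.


R_ua = 3e8 / (2 * 1116) = 134408.6 m = 134.4 km

134.4 km


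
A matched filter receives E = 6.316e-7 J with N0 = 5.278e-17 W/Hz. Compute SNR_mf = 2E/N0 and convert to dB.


SNR_lin = 2 * 6.316e-7 / 5.278e-17 = 2.393e10
SNR_dB = 10*log10(2.393e10) = 103.8 dB

103.8 dB


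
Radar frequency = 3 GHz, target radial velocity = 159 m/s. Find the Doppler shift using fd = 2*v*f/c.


fd = 2 * 159 * 3000000000.0 / 3e8 = 3180.0 Hz

3180.0 Hz


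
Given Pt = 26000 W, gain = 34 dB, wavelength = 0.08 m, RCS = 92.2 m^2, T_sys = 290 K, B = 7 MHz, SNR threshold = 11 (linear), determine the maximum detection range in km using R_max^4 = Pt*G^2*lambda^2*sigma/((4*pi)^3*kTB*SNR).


G_lin = 10^(34/10) = 2511.886432
R^4 = 26000 * 2511.886432^2 * 0.08^2 * 92.2 / ((4*pi)^3 * 1.38e-23 * 290 * 7000000.0 * 11)
R^4 = 1.58302e20 m^4
R_max = (1.58302e20)^(1/4) = 112168.7 m = 112.2 km

112.2 km


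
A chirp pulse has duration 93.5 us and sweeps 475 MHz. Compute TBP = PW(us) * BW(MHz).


TBP = 93.5 * 475 = 44412.5

44412.5


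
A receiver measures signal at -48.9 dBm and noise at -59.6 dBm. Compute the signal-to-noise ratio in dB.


SNR = -48.9 - (-59.6) = 10.7 dB

10.7 dB


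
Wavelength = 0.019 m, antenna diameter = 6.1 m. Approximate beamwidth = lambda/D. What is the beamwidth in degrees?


BW_rad = 0.019 / 6.1 = 0.003115
BW_deg = 0.18 degrees

0.18 degrees


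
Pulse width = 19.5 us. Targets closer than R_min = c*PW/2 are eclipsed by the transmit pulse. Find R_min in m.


R_min = 3e8 * 19.5e-6 / 2 = 2925.0 m

2925.0 m


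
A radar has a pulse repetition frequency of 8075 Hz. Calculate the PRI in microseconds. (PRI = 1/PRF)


PRI = 1/8075 = 0.000123839 s = 123.8 us

123.8 us


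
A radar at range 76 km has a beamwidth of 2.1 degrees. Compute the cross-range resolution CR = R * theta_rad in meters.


BW_rad = 0.036651914
CR = 76000 * 0.036651914 = 2785.5 m

2785.5 m


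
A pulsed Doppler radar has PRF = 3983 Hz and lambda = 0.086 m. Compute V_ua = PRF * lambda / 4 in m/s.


V_ua = 3983 * 0.086 / 4 = 85.6 m/s

85.6 m/s


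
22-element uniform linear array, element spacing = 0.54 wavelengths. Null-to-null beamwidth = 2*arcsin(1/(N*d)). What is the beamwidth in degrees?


1/(N*d) = 1/(22*0.54) = 0.084175
BW = 2*arcsin(0.084175) = 9.7 degrees

9.7 degrees


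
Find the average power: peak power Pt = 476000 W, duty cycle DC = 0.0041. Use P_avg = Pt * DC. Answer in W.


P_avg = 476000 * 0.0041 = 1951.6 W

1951.6 W


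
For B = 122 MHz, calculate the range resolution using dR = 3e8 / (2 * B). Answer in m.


dR = 3e8 / (2 * 122000000.0) = 1.23 m

1.23 m


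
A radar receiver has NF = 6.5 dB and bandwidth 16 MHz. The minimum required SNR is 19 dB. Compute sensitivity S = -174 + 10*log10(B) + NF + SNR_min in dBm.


10*log10(16000000.0) = 72.04
S = -174 + 72.04 + 6.5 + 19 = -76.5 dBm

-76.5 dBm


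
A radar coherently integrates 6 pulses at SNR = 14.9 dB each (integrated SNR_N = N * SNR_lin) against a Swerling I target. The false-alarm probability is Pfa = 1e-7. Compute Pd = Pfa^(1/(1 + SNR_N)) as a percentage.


SNR_lin = 10^(14.9/10) = 30.90295
SNR_N = 6 * 30.90295 = 185.4177
1/(1 + SNR_N) = 1/186.4177 = 0.0053643
Pd = (1e-7)^0.0053643 = 0.91717
Pd = 91.7%

91.7%


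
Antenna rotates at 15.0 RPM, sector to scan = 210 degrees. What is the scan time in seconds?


t = 210 / (15.0 * 360) * 60 = 2.33 s

2.33 s


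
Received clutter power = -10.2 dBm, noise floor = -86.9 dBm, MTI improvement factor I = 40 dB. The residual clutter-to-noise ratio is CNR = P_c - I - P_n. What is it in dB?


CNR = -10.2 - 40 - (-86.9) = 36.7 dB

36.7 dB


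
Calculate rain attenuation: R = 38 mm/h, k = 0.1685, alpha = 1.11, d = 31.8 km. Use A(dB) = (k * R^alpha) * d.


gamma = 0.1685 * 38^1.11 = 9.553438 dB/km
A = 9.553438 * 31.8 = 303.8 dB

303.8 dB


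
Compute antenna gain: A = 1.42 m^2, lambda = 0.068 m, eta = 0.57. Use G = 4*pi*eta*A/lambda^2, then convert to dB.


G_linear = 4*pi*0.57*1.42/0.068^2 = 2199.66
G_dB = 10*log10(2199.66) = 33.4 dB

33.4 dB


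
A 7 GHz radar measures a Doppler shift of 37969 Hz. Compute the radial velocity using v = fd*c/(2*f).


v = 37969 * 3e8 / (2 * 7000000000.0) = 813.6 m/s

813.6 m/s


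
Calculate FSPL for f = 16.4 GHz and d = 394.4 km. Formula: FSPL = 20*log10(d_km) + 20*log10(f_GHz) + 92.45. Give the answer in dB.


20*log10(394.4) = 51.92
20*log10(16.4) = 24.3
FSPL = 168.7 dB

168.7 dB


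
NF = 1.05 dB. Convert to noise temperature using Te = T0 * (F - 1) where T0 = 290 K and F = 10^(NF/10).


NF_lin = 10^(1.05/10) = 1.273503
Te = 290 * (1.273503 - 1) = 79.3 K

79.3 K


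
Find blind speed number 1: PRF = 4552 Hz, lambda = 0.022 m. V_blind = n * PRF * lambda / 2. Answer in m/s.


V_blind = 1 * 4552 * 0.022 / 2 = 50.1 m/s

50.1 m/s


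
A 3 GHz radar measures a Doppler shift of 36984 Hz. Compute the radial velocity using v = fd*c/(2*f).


v = 36984 * 3e8 / (2 * 3000000000.0) = 1849.2 m/s

1849.2 m/s


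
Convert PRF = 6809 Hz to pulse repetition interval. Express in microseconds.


PRI = 1/6809 = 0.0001468644 s = 146.9 us

146.9 us


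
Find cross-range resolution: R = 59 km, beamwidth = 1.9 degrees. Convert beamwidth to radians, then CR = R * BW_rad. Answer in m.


BW_rad = 0.033161256
CR = 59000 * 0.033161256 = 1956.5 m

1956.5 m


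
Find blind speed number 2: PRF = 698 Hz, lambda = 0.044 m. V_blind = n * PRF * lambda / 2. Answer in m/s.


V_blind = 2 * 698 * 0.044 / 2 = 30.7 m/s

30.7 m/s


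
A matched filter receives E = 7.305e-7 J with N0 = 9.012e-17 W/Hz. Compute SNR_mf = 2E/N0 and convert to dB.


SNR_lin = 2 * 7.305e-7 / 9.012e-17 = 1.621e10
SNR_dB = 10*log10(1.621e10) = 102.1 dB

102.1 dB


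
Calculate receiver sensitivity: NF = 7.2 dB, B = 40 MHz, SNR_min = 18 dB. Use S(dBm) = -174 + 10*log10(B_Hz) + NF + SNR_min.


10*log10(40000000.0) = 76.02
S = -174 + 76.02 + 7.2 + 18 = -72.8 dBm

-72.8 dBm


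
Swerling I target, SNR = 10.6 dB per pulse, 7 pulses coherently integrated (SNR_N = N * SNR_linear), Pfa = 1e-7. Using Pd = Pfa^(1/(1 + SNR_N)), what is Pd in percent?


SNR_lin = 10^(10.6/10) = 11.48154
SNR_N = 7 * 11.48154 = 80.37078
1/(1 + SNR_N) = 1/81.37078 = 0.0122894
Pd = (1e-7)^0.0122894 = 0.8203
Pd = 82.0%

82.0%


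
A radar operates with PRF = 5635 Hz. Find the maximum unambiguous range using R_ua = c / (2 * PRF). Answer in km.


R_ua = 3e8 / (2 * 5635) = 26619.3 m = 26.6 km

26.6 km


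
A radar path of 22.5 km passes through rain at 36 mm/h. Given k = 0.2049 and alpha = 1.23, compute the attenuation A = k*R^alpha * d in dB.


gamma = 0.2049 * 36^1.23 = 16.818762 dB/km
A = 16.818762 * 22.5 = 378.42 dB

378.42 dB


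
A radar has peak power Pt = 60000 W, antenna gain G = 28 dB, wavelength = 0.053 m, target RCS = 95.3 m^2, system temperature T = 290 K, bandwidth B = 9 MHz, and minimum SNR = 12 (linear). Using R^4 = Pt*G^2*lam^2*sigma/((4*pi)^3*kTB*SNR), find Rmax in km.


G_lin = 10^(28/10) = 630.957344
R^4 = 60000 * 630.957344^2 * 0.053^2 * 95.3 / ((4*pi)^3 * 1.38e-23 * 290 * 9000000.0 * 12)
R^4 = 7.45531e18 m^4
R_max = (7.45531e18)^(1/4) = 52253.6 m = 52.3 km

52.3 km


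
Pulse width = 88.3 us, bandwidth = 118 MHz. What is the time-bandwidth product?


TBP = 88.3 * 118 = 10419.4

10419.4


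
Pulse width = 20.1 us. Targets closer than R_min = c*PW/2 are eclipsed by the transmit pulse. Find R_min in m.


R_min = 3e8 * 20.1e-6 / 2 = 3015.0 m

3015.0 m


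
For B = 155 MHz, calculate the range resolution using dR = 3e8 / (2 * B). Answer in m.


dR = 3e8 / (2 * 155000000.0) = 0.97 m

0.97 m


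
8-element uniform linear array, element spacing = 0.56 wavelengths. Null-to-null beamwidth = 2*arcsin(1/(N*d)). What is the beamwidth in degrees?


1/(N*d) = 1/(8*0.56) = 0.223214
BW = 2*arcsin(0.223214) = 25.8 degrees

25.8 degrees


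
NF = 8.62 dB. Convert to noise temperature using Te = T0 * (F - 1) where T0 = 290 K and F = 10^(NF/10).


NF_lin = 10^(8.62/10) = 7.277798
Te = 290 * (7.277798 - 1) = 1820.6 K

1820.6 K


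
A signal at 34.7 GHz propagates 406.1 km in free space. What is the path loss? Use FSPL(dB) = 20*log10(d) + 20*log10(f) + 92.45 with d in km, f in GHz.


20*log10(406.1) = 52.17
20*log10(34.7) = 30.81
FSPL = 175.4 dB

175.4 dB


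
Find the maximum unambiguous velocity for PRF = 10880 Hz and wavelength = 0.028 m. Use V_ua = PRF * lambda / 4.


V_ua = 10880 * 0.028 / 4 = 76.2 m/s

76.2 m/s


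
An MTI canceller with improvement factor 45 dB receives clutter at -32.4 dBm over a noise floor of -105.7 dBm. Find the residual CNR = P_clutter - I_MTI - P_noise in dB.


CNR = -32.4 - 45 - (-105.7) = 28.3 dB

28.3 dB


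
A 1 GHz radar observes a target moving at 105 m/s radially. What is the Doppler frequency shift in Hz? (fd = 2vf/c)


fd = 2 * 105 * 1000000000.0 / 3e8 = 700.0 Hz

700.0 Hz


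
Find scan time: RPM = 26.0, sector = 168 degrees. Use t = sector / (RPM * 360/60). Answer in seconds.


t = 168 / (26.0 * 360) * 60 = 1.08 s

1.08 s


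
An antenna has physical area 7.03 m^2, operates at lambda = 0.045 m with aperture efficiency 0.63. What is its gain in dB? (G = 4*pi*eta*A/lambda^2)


G_linear = 4*pi*0.63*7.03/0.045^2 = 27484.05
G_dB = 10*log10(27484.05) = 44.4 dB

44.4 dB


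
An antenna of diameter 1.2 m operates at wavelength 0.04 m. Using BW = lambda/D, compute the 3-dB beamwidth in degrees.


BW_rad = 0.04 / 1.2 = 0.033333
BW_deg = 1.91 degrees

1.91 degrees


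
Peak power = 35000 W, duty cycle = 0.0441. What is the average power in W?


P_avg = 35000 * 0.0441 = 1543.5 W

1543.5 W


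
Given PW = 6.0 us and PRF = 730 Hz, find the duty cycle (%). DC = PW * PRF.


DC = 6.0e-6 * 730 * 100 = 0.44%

0.44%


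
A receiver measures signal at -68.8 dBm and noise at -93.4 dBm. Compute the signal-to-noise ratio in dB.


SNR = -68.8 - (-93.4) = 24.6 dB

24.6 dB


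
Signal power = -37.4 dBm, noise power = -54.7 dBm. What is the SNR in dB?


SNR = -37.4 - (-54.7) = 17.3 dB

17.3 dB


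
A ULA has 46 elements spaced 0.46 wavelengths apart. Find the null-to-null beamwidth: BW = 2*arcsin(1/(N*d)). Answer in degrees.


1/(N*d) = 1/(46*0.46) = 0.047259
BW = 2*arcsin(0.047259) = 5.4 degrees

5.4 degrees


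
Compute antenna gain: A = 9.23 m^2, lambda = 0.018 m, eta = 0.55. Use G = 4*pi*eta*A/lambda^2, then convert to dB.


G_linear = 4*pi*0.55*9.23/0.018^2 = 196892.53
G_dB = 10*log10(196892.53) = 52.9 dB

52.9 dB


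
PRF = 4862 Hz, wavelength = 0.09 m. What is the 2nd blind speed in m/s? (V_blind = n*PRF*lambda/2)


V_blind = 2 * 4862 * 0.09 / 2 = 437.6 m/s

437.6 m/s


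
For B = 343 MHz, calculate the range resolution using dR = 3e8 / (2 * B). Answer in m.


dR = 3e8 / (2 * 343000000.0) = 0.44 m

0.44 m


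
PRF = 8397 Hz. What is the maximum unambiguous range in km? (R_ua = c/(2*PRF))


R_ua = 3e8 / (2 * 8397) = 17863.5 m = 17.9 km

17.9 km


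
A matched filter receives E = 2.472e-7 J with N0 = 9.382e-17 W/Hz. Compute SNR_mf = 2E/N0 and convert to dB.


SNR_lin = 2 * 2.472e-7 / 9.382e-17 = 5.27e9
SNR_dB = 10*log10(5.27e9) = 97.2 dB

97.2 dB


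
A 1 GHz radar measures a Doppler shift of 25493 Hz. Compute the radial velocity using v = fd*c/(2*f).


v = 25493 * 3e8 / (2 * 1000000000.0) = 3824.0 m/s

3824.0 m/s


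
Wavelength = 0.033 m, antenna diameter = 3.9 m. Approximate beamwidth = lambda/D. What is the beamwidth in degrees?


BW_rad = 0.033 / 3.9 = 0.008462
BW_deg = 0.48 degrees

0.48 degrees


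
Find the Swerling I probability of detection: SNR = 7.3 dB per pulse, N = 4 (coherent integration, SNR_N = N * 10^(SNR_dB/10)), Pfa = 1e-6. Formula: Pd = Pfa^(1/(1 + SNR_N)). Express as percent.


SNR_lin = 10^(7.3/10) = 5.37032
SNR_N = 4 * 5.37032 = 21.48128
1/(1 + SNR_N) = 1/22.48128 = 0.0444815
Pd = (1e-6)^0.0444815 = 0.54089
Pd = 54.1%

54.1%


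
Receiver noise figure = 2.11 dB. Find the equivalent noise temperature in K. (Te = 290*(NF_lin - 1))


NF_lin = 10^(2.11/10) = 1.625549
Te = 290 * (1.625549 - 1) = 181.4 K

181.4 K


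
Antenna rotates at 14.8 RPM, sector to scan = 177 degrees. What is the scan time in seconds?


t = 177 / (14.8 * 360) * 60 = 1.99 s

1.99 s


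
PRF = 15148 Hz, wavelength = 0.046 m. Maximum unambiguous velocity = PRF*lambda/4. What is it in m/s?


V_ua = 15148 * 0.046 / 4 = 174.2 m/s

174.2 m/s


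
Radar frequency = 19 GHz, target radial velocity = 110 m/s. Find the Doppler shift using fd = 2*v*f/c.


fd = 2 * 110 * 19000000000.0 / 3e8 = 13933.3 Hz

13933.3 Hz


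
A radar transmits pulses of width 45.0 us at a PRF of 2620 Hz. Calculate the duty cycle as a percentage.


DC = 45.0e-6 * 2620 * 100 = 11.79%

11.79%


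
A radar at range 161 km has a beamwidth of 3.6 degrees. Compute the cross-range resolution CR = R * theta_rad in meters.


BW_rad = 0.062831853
CR = 161000 * 0.062831853 = 10115.9 m

10115.9 m


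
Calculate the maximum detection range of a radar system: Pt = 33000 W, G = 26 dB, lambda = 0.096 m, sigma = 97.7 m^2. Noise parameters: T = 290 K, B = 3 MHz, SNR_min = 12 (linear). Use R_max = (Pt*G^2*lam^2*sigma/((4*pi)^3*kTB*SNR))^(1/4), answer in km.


G_lin = 10^(26/10) = 398.107171
R^4 = 33000 * 398.107171^2 * 0.096^2 * 97.7 / ((4*pi)^3 * 1.38e-23 * 290 * 3000000.0 * 12)
R^4 = 1.64718e19 m^4
R_max = (1.64718e19)^(1/4) = 63706.7 m = 63.7 km

63.7 km


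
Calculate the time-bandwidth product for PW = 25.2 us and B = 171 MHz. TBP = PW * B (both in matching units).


TBP = 25.2 * 171 = 4309.2

4309.2


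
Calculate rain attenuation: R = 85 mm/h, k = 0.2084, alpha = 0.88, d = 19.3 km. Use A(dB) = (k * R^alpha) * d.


gamma = 0.2084 * 85^0.88 = 10.394088 dB/km
A = 10.394088 * 19.3 = 200.61 dB

200.61 dB


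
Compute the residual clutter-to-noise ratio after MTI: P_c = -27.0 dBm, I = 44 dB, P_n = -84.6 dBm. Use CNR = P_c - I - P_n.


CNR = -27.0 - 44 - (-84.6) = 13.6 dB

13.6 dB


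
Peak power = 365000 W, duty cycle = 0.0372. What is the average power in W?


P_avg = 365000 * 0.0372 = 13578.0 W

13578.0 W


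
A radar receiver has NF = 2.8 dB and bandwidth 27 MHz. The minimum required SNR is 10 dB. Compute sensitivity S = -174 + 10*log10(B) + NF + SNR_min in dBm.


10*log10(27000000.0) = 74.31
S = -174 + 74.31 + 2.8 + 10 = -86.9 dBm

-86.9 dBm


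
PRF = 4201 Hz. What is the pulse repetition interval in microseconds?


PRI = 1/4201 = 0.0002380386 s = 238.0 us

238.0 us


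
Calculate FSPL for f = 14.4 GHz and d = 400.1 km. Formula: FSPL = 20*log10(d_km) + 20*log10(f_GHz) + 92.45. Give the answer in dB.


20*log10(400.1) = 52.04
20*log10(14.4) = 23.17
FSPL = 167.7 dB

167.7 dB


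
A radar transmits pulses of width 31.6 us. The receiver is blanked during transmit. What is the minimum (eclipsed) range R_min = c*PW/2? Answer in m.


R_min = 3e8 * 31.6e-6 / 2 = 4740.0 m

4740.0 m


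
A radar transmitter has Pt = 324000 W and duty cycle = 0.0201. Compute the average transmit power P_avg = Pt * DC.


P_avg = 324000 * 0.0201 = 6512.4 W

6512.4 W


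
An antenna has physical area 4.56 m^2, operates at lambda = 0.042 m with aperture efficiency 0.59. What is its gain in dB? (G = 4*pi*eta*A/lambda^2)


G_linear = 4*pi*0.59*4.56/0.042^2 = 19165.85
G_dB = 10*log10(19165.85) = 42.8 dB

42.8 dB


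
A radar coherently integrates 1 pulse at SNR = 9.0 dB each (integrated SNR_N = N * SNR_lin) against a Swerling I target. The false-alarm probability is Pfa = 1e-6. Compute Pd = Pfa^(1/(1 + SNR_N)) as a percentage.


SNR_lin = 10^(9.0/10) = 7.94328
SNR_N = 1 * 7.94328 = 7.94328
1/(1 + SNR_N) = 1/8.94328 = 0.1118158
Pd = (1e-6)^0.1118158 = 0.21336
Pd = 21.3%

21.3%


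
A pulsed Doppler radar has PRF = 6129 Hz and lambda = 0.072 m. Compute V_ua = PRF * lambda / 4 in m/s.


V_ua = 6129 * 0.072 / 4 = 110.3 m/s

110.3 m/s


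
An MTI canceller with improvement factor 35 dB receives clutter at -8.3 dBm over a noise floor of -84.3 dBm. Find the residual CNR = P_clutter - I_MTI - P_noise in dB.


CNR = -8.3 - 35 - (-84.3) = 41.0 dB

41.0 dB


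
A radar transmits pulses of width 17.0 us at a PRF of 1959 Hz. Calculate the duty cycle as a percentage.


DC = 17.0e-6 * 1959 * 100 = 3.33%

3.33%


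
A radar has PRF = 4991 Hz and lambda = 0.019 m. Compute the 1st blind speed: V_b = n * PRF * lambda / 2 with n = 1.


V_blind = 1 * 4991 * 0.019 / 2 = 47.4 m/s

47.4 m/s


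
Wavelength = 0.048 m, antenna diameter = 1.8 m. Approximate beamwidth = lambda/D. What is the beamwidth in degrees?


BW_rad = 0.048 / 1.8 = 0.026667
BW_deg = 1.53 degrees

1.53 degrees


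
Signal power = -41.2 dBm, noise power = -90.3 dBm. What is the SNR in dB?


SNR = -41.2 - (-90.3) = 49.1 dB

49.1 dB


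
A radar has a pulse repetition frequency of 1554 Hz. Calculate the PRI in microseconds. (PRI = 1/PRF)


PRI = 1/1554 = 0.0006435006 s = 643.5 us

643.5 us


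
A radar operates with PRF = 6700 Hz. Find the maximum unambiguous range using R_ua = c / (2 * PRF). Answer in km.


R_ua = 3e8 / (2 * 6700) = 22388.1 m = 22.4 km

22.4 km


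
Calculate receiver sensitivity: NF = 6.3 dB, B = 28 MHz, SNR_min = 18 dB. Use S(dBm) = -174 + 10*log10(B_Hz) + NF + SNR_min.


10*log10(28000000.0) = 74.47
S = -174 + 74.47 + 6.3 + 18 = -75.2 dBm

-75.2 dBm


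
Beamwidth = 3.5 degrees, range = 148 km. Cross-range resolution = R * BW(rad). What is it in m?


BW_rad = 0.061086524
CR = 148000 * 0.061086524 = 9040.8 m

9040.8 m


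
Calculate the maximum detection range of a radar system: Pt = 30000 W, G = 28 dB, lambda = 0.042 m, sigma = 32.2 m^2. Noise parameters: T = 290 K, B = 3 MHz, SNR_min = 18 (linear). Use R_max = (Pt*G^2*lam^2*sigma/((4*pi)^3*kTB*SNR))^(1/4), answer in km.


G_lin = 10^(28/10) = 630.957344
R^4 = 30000 * 630.957344^2 * 0.042^2 * 32.2 / ((4*pi)^3 * 1.38e-23 * 290 * 3000000.0 * 18)
R^4 = 1.58189e18 m^4
R_max = (1.58189e18)^(1/4) = 35464.5 m = 35.5 km

35.5 km


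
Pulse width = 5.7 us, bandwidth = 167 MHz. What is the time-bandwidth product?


TBP = 5.7 * 167 = 951.9

951.9


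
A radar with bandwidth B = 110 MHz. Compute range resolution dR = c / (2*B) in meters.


dR = 3e8 / (2 * 110000000.0) = 1.36 m

1.36 m


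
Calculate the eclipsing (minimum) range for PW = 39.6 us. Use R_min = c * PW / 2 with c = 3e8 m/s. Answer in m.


R_min = 3e8 * 39.6e-6 / 2 = 5940.0 m

5940.0 m


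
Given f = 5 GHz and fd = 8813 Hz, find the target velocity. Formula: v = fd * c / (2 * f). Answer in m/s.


v = 8813 * 3e8 / (2 * 5000000000.0) = 264.4 m/s

264.4 m/s


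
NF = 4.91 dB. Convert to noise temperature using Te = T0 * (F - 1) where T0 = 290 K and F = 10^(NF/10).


NF_lin = 10^(4.91/10) = 3.097419
Te = 290 * (3.097419 - 1) = 608.3 K

608.3 K


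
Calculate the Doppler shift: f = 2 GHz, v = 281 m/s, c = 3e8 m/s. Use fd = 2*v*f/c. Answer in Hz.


fd = 2 * 281 * 2000000000.0 / 3e8 = 3746.7 Hz

3746.7 Hz


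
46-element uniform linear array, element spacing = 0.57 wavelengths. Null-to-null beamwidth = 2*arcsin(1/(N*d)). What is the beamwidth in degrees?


1/(N*d) = 1/(46*0.57) = 0.038139
BW = 2*arcsin(0.038139) = 4.4 degrees

4.4 degrees


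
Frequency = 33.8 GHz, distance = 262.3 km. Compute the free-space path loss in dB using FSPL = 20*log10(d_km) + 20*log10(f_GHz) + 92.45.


20*log10(262.3) = 48.38
20*log10(33.8) = 30.58
FSPL = 171.4 dB

171.4 dB


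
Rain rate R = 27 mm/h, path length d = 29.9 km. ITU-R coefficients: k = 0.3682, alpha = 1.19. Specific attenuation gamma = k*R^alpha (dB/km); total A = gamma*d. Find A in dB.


gamma = 0.3682 * 27^1.19 = 18.595449 dB/km
A = 18.595449 * 29.9 = 556.0 dB

556.0 dB


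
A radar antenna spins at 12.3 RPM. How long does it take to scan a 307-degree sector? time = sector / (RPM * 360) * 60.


t = 307 / (12.3 * 360) * 60 = 4.16 s

4.16 s


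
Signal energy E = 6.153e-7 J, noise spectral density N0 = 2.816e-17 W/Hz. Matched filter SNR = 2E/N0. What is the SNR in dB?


SNR_lin = 2 * 6.153e-7 / 2.816e-17 = 4.37e10
SNR_dB = 10*log10(4.37e10) = 106.4 dB

106.4 dB


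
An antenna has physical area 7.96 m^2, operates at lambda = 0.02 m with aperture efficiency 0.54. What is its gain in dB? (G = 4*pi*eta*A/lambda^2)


G_linear = 4*pi*0.54*7.96/0.02^2 = 135038.22
G_dB = 10*log10(135038.22) = 51.3 dB

51.3 dB


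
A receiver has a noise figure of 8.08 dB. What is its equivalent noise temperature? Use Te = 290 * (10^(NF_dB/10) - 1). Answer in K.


NF_lin = 10^(8.08/10) = 6.426877
Te = 290 * (6.426877 - 1) = 1573.8 K

1573.8 K


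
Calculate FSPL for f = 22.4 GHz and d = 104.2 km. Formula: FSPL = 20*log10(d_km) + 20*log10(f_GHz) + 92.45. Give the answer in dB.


20*log10(104.2) = 40.36
20*log10(22.4) = 27.0
FSPL = 159.8 dB

159.8 dB


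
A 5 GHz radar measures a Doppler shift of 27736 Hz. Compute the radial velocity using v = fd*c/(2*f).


v = 27736 * 3e8 / (2 * 5000000000.0) = 832.1 m/s

832.1 m/s


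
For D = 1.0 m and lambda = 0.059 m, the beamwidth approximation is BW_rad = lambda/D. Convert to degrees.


BW_rad = 0.059 / 1.0 = 0.059
BW_deg = 3.38 degrees

3.38 degrees


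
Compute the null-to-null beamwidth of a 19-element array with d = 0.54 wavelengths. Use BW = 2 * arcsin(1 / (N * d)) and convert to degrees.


1/(N*d) = 1/(19*0.54) = 0.097466
BW = 2*arcsin(0.097466) = 11.2 degrees

11.2 degrees


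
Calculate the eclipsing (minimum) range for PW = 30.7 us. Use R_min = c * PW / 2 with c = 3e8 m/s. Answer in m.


R_min = 3e8 * 30.7e-6 / 2 = 4605.0 m

4605.0 m


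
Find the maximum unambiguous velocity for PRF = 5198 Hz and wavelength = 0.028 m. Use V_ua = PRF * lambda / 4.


V_ua = 5198 * 0.028 / 4 = 36.4 m/s

36.4 m/s


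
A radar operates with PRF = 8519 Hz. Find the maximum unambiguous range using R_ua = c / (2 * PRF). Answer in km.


R_ua = 3e8 / (2 * 8519) = 17607.7 m = 17.6 km

17.6 km


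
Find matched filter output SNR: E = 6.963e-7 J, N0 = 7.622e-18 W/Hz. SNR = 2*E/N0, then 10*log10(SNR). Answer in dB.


SNR_lin = 2 * 6.963e-7 / 7.622e-18 = 1.827e11
SNR_dB = 10*log10(1.827e11) = 112.6 dB

112.6 dB


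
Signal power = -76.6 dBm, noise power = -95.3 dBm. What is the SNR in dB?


SNR = -76.6 - (-95.3) = 18.7 dB

18.7 dB


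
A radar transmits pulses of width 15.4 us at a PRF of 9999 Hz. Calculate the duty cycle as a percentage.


DC = 15.4e-6 * 9999 * 100 = 15.4%

15.4%


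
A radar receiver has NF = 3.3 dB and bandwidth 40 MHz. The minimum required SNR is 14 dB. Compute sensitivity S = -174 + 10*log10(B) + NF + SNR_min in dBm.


10*log10(40000000.0) = 76.02
S = -174 + 76.02 + 3.3 + 14 = -80.7 dBm

-80.7 dBm


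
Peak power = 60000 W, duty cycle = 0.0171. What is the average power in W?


P_avg = 60000 * 0.0171 = 1026.0 W

1026.0 W


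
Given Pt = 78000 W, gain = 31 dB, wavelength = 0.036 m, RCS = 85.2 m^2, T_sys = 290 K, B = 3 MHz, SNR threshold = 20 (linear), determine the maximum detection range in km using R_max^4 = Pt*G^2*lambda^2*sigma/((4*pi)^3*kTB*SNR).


G_lin = 10^(31/10) = 1258.925412
R^4 = 78000 * 1258.925412^2 * 0.036^2 * 85.2 / ((4*pi)^3 * 1.38e-23 * 290 * 3000000.0 * 20)
R^4 = 2.86471e19 m^4
R_max = (2.86471e19)^(1/4) = 73159.4 m = 73.2 km

73.2 km


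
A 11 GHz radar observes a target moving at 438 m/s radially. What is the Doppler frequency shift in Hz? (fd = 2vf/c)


fd = 2 * 438 * 11000000000.0 / 3e8 = 32120.0 Hz

32120.0 Hz


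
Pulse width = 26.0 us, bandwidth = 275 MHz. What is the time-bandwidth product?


TBP = 26.0 * 275 = 7150.0

7150.0


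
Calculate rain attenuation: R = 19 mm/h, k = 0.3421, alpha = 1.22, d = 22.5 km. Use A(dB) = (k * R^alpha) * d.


gamma = 0.3421 * 19^1.22 = 12.423171 dB/km
A = 12.423171 * 22.5 = 279.52 dB

279.52 dB


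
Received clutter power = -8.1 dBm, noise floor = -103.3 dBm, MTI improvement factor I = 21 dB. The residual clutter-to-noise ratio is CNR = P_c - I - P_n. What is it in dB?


CNR = -8.1 - 21 - (-103.3) = 74.2 dB

74.2 dB


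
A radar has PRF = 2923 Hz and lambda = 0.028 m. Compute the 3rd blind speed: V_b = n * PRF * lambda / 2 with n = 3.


V_blind = 3 * 2923 * 0.028 / 2 = 122.8 m/s

122.8 m/s


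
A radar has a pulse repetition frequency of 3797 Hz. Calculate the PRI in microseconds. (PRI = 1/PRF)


PRI = 1/3797 = 0.0002633658 s = 263.4 us

263.4 us


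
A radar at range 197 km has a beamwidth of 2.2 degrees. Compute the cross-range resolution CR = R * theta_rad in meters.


BW_rad = 0.038397244
CR = 197000 * 0.038397244 = 7564.3 m

7564.3 m


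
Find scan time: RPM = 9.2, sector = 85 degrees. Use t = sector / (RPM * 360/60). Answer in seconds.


t = 85 / (9.2 * 360) * 60 = 1.54 s

1.54 s


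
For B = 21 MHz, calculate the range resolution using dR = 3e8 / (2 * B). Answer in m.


dR = 3e8 / (2 * 21000000.0) = 7.14 m

7.14 m


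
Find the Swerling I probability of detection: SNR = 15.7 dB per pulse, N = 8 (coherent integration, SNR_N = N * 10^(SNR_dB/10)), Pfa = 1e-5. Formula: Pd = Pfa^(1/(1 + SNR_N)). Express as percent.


SNR_lin = 10^(15.7/10) = 37.15352
SNR_N = 8 * 37.15352 = 297.22816
1/(1 + SNR_N) = 1/298.22816 = 0.0033531
Pd = (1e-5)^0.0033531 = 0.96213
Pd = 96.2%

96.2%


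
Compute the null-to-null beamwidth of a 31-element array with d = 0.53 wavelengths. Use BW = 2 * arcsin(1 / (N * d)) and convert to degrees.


1/(N*d) = 1/(31*0.53) = 0.060864
BW = 2*arcsin(0.060864) = 7.0 degrees

7.0 degrees


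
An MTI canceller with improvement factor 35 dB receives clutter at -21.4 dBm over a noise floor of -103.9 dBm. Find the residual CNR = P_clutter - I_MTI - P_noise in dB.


CNR = -21.4 - 35 - (-103.9) = 47.5 dB

47.5 dB


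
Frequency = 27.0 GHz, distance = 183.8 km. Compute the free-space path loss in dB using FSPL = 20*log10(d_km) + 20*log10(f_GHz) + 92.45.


20*log10(183.8) = 45.29
20*log10(27.0) = 28.63
FSPL = 166.4 dB

166.4 dB


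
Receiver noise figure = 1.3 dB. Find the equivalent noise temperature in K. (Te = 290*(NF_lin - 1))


NF_lin = 10^(1.3/10) = 1.348963
Te = 290 * (1.348963 - 1) = 101.2 K

101.2 K


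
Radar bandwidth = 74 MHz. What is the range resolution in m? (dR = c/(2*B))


dR = 3e8 / (2 * 74000000.0) = 2.03 m

2.03 m


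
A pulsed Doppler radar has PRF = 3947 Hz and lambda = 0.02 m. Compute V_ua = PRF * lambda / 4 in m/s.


V_ua = 3947 * 0.02 / 4 = 19.7 m/s

19.7 m/s


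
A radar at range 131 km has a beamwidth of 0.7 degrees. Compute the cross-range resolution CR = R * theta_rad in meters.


BW_rad = 0.012217305
CR = 131000 * 0.012217305 = 1600.5 m

1600.5 m


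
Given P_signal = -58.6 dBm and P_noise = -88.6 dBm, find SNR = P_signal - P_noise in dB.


SNR = -58.6 - (-88.6) = 30.0 dB

30.0 dB


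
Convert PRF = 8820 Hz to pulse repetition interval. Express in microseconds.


PRI = 1/8820 = 0.0001133787 s = 113.4 us

113.4 us


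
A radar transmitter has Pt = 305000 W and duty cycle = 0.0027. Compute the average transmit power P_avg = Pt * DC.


P_avg = 305000 * 0.0027 = 823.5 W

823.5 W


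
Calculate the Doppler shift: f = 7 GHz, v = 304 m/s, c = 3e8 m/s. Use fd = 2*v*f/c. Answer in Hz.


fd = 2 * 304 * 7000000000.0 / 3e8 = 14186.7 Hz

14186.7 Hz


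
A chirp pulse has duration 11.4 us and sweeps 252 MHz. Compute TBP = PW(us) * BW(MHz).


TBP = 11.4 * 252 = 2872.8

2872.8


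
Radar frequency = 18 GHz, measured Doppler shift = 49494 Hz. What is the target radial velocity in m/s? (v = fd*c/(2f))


v = 49494 * 3e8 / (2 * 18000000000.0) = 412.5 m/s

412.5 m/s


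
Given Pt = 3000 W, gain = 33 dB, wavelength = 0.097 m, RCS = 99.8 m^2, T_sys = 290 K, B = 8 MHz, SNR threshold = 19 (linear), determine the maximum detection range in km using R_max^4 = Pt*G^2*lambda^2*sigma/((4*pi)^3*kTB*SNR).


G_lin = 10^(33/10) = 1995.262315
R^4 = 3000 * 1995.262315^2 * 0.097^2 * 99.8 / ((4*pi)^3 * 1.38e-23 * 290 * 8000000.0 * 19)
R^4 = 9.29063e18 m^4
R_max = (9.29063e18)^(1/4) = 55209.2 m = 55.2 km

55.2 km


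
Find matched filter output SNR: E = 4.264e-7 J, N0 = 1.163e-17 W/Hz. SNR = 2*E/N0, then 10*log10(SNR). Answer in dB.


SNR_lin = 2 * 4.264e-7 / 1.163e-17 = 7.333e10
SNR_dB = 10*log10(7.333e10) = 108.7 dB

108.7 dB


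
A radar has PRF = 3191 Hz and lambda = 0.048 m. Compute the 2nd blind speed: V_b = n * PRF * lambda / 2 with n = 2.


V_blind = 2 * 3191 * 0.048 / 2 = 153.2 m/s

153.2 m/s


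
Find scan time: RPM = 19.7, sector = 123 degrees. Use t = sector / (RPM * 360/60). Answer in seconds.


t = 123 / (19.7 * 360) * 60 = 1.04 s

1.04 s


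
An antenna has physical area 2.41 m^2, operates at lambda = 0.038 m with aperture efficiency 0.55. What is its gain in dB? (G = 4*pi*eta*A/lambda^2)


G_linear = 4*pi*0.55*2.41/0.038^2 = 11535.13
G_dB = 10*log10(11535.13) = 40.6 dB

40.6 dB


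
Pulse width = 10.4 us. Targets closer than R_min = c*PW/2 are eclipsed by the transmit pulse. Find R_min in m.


R_min = 3e8 * 10.4e-6 / 2 = 1560.0 m

1560.0 m


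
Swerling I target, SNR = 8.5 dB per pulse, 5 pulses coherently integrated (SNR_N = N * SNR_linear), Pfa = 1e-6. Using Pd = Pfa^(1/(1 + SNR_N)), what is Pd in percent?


SNR_lin = 10^(8.5/10) = 7.07946
SNR_N = 5 * 7.07946 = 35.3973
1/(1 + SNR_N) = 1/36.3973 = 0.0274746
Pd = (1e-6)^0.0274746 = 0.68415
Pd = 68.4%

68.4%


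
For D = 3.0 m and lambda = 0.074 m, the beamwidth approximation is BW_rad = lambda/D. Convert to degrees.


BW_rad = 0.074 / 3.0 = 0.024667
BW_deg = 1.41 degrees

1.41 degrees


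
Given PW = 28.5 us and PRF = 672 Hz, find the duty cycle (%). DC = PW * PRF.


DC = 28.5e-6 * 672 * 100 = 1.92%

1.92%


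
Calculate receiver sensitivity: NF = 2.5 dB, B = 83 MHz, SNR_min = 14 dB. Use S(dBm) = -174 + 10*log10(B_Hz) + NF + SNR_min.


10*log10(83000000.0) = 79.19
S = -174 + 79.19 + 2.5 + 14 = -78.3 dBm

-78.3 dBm


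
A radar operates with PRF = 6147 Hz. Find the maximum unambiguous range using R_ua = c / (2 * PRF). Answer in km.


R_ua = 3e8 / (2 * 6147) = 24402.1 m = 24.4 km

24.4 km


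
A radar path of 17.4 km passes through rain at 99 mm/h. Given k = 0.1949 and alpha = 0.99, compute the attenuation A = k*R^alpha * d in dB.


gamma = 0.1949 * 99^0.99 = 18.428529 dB/km
A = 18.428529 * 17.4 = 320.66 dB

320.66 dB


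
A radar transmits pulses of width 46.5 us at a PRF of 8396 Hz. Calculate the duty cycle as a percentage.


DC = 46.5e-6 * 8396 * 100 = 39.04%

39.04%


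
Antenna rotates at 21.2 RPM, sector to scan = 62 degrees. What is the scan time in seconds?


t = 62 / (21.2 * 360) * 60 = 0.49 s

0.49 s


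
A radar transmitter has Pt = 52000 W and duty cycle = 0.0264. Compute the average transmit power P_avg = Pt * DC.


P_avg = 52000 * 0.0264 = 1372.8 W

1372.8 W
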